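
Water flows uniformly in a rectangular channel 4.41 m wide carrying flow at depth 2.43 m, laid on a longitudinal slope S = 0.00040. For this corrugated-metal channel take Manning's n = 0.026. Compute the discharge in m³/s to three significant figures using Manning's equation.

9.08 m³/s

A = b·y = 4.41 × 2.43 = 10.72 m²
P = b + 2y = 4.41 + 2×2.43 = 9.270 m
R = A/P = 10.72/9.270 = 1.156 m
Q = (1/n)·A·R^(2/3)·S^(1/2) = (1/0.026) × 10.72 × 1.156^(2/3) × 0.00040^(1/2) = 9.080 m³/s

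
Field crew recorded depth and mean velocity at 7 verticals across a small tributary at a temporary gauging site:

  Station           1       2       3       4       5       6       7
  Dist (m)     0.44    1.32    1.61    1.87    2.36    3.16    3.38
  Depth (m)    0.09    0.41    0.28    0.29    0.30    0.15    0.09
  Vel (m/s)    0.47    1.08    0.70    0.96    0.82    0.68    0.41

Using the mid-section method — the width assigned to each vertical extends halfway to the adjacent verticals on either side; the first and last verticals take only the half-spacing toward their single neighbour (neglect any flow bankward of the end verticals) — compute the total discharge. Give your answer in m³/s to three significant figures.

0.651 m³/s

w_1 = (1.32 − 0.44)/2 = 0.44 m; q_1 = 0.47 × 0.09 × 0.44 = 0.01861 m³/s
w_2 = (1.61 − 0.44)/2 = 0.585 m; q_2 = 1.08 × 0.41 × 0.585 = 0.2590 m³/s
w_3 = (1.87 − 1.32)/2 = 0.275 m; q_3 = 0.70 × 0.28 × 0.275 = 0.05390 m³/s
w_4 = (2.36 − 1.61)/2 = 0.375 m; q_4 = 0.96 × 0.29 × 0.375 = 0.1044 m³/s
w_5 = (3.16 − 1.87)/2 = 0.645 m; q_5 = 0.82 × 0.30 × 0.645 = 0.1587 m³/s
w_6 = (3.38 − 2.36)/2 = 0.51 m; q_6 = 0.68 × 0.15 × 0.51 = 0.05202 m³/s
w_7 = (3.38 − 3.16)/2 = 0.11 m; q_7 = 0.41 × 0.09 × 0.11 = 0.004059 m³/s
Q = Σ qᵢ = 0.6507 m³/s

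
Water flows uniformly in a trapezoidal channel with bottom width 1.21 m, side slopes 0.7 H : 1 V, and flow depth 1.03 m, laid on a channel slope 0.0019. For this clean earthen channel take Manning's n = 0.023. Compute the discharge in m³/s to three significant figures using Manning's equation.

A = (b + z·y)·y = (1.21 + 0.7×1.03)×1.03 = 1.989 m²
P = b + 2y√(1+z²) = 1.21 + 2×1.03×√(1+0.7²) = 3.725 m
R = A/P = 1.989/3.725 = 0.5340 m
Q = (1/n)·A·R^(2/3)·S^(1/2) = (1/0.023) × 1.989 × 0.5340^(2/3) × 0.0019^(1/2) = 2.481 m³/s

2.48 m³/s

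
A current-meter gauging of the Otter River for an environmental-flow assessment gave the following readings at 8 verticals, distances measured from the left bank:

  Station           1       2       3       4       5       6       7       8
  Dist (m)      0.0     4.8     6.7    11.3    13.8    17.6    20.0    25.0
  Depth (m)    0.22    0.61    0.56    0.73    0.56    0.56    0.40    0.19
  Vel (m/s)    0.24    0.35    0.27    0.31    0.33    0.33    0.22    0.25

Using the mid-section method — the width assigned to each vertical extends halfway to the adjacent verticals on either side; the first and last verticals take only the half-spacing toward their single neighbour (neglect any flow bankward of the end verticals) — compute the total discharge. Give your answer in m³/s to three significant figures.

3.74 m³/s

w_1 = (4.8 − 0.0)/2 = 2.4 m; q_1 = 0.24 × 0.22 × 2.4 = 0.1267 m³/s
w_2 = (6.7 − 0.0)/2 = 3.35 m; q_2 = 0.35 × 0.61 × 3.35 = 0.7152 m³/s
w_3 = (11.3 − 4.8)/2 = 3.25 m; q_3 = 0.27 × 0.56 × 3.25 = 0.4914 m³/s
w_4 = (13.8 − 6.7)/2 = 3.55 m; q_4 = 0.31 × 0.73 × 3.55 = 0.8034 m³/s
w_5 = (17.6 − 11.3)/2 = 3.15 m; q_5 = 0.33 × 0.56 × 3.15 = 0.5821 m³/s
w_6 = (20.0 − 13.8)/2 = 3.1 m; q_6 = 0.33 × 0.56 × 3.1 = 0.5729 m³/s
w_7 = (25.0 − 17.6)/2 = 3.7 m; q_7 = 0.22 × 0.40 × 3.7 = 0.3256 m³/s
w_8 = (25.0 − 20.0)/2 = 2.5 m; q_8 = 0.25 × 0.19 × 2.5 = 0.1188 m³/s
Q = Σ qᵢ = 3.736 m³/s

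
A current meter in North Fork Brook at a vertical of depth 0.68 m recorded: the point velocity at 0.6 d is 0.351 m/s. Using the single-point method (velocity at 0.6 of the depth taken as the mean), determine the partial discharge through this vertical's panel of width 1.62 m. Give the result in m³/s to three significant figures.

0.387 m³/s

v̄ = v₀.₆ = 0.351 m/s
q = v̄ × d × w = 0.3510 × 0.68 × 1.62 = 0.3867 m³/s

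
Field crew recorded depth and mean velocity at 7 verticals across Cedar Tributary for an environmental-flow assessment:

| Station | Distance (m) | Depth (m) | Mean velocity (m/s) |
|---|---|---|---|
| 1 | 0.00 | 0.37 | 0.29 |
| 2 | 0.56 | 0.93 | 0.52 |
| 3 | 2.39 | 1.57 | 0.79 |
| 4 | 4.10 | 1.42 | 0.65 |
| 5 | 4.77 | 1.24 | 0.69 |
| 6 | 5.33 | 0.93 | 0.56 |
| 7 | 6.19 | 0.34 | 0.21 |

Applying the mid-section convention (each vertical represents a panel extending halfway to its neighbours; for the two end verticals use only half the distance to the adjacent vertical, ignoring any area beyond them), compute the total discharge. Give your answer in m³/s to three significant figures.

4.83 m³/s

w_1 = (0.56 − 0.00)/2 = 0.28 m; q_1 = 0.29 × 0.37 × 0.28 = 0.03004 m³/s
w_2 = (2.39 − 0.00)/2 = 1.195 m; q_2 = 0.52 × 0.93 × 1.195 = 0.5779 m³/s
w_3 = (4.10 − 0.56)/2 = 1.77 m; q_3 = 0.79 × 1.57 × 1.77 = 2.195 m³/s
w_4 = (4.77 − 2.39)/2 = 1.19 m; q_4 = 0.65 × 1.42 × 1.19 = 1.098 m³/s
w_5 = (5.33 − 4.10)/2 = 0.615 m; q_5 = 0.69 × 1.24 × 0.615 = 0.5262 m³/s
w_6 = (6.19 − 4.77)/2 = 0.71 m; q_6 = 0.56 × 0.93 × 0.71 = 0.3698 m³/s
w_7 = (6.19 − 5.33)/2 = 0.43 m; q_7 = 0.21 × 0.34 × 0.43 = 0.03070 m³/s
Q = Σ qᵢ = 4.828 m³/s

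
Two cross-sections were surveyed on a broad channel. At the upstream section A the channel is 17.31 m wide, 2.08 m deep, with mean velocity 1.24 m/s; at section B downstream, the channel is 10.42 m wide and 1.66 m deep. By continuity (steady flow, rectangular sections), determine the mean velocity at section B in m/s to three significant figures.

2.58 m/s

Q = A₁V₁ = (17.31×2.08) × 1.24 = 44.65 m³/s
A₂ = 10.42 × 1.66 = 17.30 m²
V₂ = Q/A₂ = 44.65/17.30 = 2.581 m/s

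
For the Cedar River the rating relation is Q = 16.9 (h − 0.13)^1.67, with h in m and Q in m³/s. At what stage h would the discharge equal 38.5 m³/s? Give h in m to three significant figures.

1.77 m

h − h₀ = (Q/C)^(1/b) = (38.5/16.9)^(1/1.67) = 1.637 m
h = 0.13 + 1.637 = 1.767 m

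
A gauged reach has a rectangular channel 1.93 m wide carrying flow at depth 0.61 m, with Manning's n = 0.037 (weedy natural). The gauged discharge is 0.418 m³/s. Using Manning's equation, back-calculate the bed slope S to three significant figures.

0.000641

A = b·y = 1.93 × 0.61 = 1.177 m²
P = b + 2y = 1.93 + 2×0.61 = 3.150 m
R = A/P = 1.177/3.150 = 0.3737 m
S = (Q·n / (1·A·R^(2/3)))² = (0.418×0.037 / (1×1.177×0.5189))² = 0.0006410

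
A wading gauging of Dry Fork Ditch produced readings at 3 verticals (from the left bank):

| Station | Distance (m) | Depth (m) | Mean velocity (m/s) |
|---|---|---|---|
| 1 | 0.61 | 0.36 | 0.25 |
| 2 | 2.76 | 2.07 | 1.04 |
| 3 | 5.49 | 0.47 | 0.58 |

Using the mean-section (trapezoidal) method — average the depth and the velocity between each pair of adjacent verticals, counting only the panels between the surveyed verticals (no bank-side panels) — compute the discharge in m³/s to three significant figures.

4.49 m³/s

Panel 1-2: Δb = 2.15 m, d̄ = (0.36+2.07)/2 = 1.215, v̄ = (0.25+1.04)/2 = 0.645 → q = 2.15×1.215×0.645 = 1.685 m³/s
Panel 2-3: Δb = 2.73 m, d̄ = (2.07+0.47)/2 = 1.27, v̄ = (1.04+0.58)/2 = 0.81 → q = 2.73×1.27×0.81 = 2.808 m³/s
Q = Σ q = 4.493 m³/s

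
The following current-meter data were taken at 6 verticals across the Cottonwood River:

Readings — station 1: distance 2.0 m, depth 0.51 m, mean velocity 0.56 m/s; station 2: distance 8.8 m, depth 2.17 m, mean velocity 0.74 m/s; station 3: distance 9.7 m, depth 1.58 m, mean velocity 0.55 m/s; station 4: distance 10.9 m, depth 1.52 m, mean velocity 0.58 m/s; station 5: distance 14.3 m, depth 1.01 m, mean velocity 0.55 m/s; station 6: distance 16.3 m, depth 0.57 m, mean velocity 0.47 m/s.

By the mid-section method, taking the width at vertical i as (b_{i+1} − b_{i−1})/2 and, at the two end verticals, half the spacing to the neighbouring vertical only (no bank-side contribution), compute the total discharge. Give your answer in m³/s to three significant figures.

11.9 m³/s

w_1 = (8.8 − 2.0)/2 = 3.4 m; q_1 = 0.56 × 0.51 × 3.4 = 0.9710 m³/s
w_2 = (9.7 − 2.0)/2 = 3.85 m; q_2 = 0.74 × 2.17 × 3.85 = 6.182 m³/s
w_3 = (10.9 − 8.8)/2 = 1.05 m; q_3 = 0.55 × 1.58 × 1.05 = 0.9125 m³/s
w_4 = (14.3 − 9.7)/2 = 2.3 m; q_4 = 0.58 × 1.52 × 2.3 = 2.028 m³/s
w_5 = (16.3 − 10.9)/2 = 2.7 m; q_5 = 0.55 × 1.01 × 2.7 = 1.500 m³/s
w_6 = (16.3 − 14.3)/2 = 1 m; q_6 = 0.47 × 0.57 × 1 = 0.2679 m³/s
Q = Σ qᵢ = 11.86 m³/s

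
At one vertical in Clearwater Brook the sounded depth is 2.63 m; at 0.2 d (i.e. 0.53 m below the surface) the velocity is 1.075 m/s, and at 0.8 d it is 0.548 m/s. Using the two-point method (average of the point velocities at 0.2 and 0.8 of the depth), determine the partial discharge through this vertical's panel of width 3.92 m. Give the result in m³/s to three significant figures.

v̄ = (1.075 + 0.548) / 2 = 0.8115 m/s
q = v̄ × d × w = 0.8115 × 2.63 × 3.92 = 8.366 m³/s

8.37 m³/s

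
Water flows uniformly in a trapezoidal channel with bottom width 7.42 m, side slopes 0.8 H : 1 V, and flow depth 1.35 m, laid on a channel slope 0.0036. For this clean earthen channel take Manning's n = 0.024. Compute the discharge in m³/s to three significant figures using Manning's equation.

A = (b + z·y)·y = (7.42 + 0.8×1.35)×1.35 = 11.48 m²
P = b + 2y√(1+z²) = 7.42 + 2×1.35×√(1+0.8²) = 10.88 m
R = A/P = 11.48/10.88 = 1.055 m
Q = (1/n)·A·R^(2/3)·S^(1/2) = (1/0.024) × 11.48 × 1.055^(2/3) × 0.0036^(1/2) = 29.73 m³/s

29.7 m³/s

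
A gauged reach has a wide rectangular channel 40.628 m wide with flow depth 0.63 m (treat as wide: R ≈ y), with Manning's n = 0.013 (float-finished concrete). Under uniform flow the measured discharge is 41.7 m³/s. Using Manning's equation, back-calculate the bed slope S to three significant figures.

0.000831

A = b·y = 40.628 × 0.63 = 25.60 m²
Wide channel: R ≈ y = 0.63 m
S = (Q·n / (1·A·R^(2/3)))² = (41.7×0.013 / (1×25.60×0.7349))² = 0.0008306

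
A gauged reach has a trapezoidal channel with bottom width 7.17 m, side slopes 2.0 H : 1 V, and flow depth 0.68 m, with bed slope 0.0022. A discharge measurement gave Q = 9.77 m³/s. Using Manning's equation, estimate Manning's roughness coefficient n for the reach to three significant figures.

0.0191

A = (b + z·y)·y = (7.17 + 2.0×0.68)×0.68 = 5.800 m²
P = b + 2y√(1+z²) = 7.17 + 2×0.68×√(1+2.0²) = 10.21 m
R = A/P = 5.800/10.21 = 0.5681 m
n = (1/Q)·A·R^(2/3)·S^(1/2) = (1/9.77) × 5.800 × 0.6859 × 0.04690 = 0.01910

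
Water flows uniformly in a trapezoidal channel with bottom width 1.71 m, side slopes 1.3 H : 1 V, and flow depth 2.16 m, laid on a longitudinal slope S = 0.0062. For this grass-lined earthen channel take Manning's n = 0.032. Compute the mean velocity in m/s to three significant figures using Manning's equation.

A = (b + z·y)·y = (1.71 + 1.3×2.16)×2.16 = 9.759 m²
P = b + 2y√(1+z²) = 1.71 + 2×2.16×√(1+1.3²) = 8.795 m
R = A/P = 9.759/8.795 = 1.110 m
Q = (1/n)·A·R^(2/3)·S^(1/2) = (1/0.032) × 9.759 × 1.110^(2/3) × 0.0062^(1/2) = 25.74 m³/s
V = Q/A = 25.74/9.759 = 2.637 m/s

2.64 m/s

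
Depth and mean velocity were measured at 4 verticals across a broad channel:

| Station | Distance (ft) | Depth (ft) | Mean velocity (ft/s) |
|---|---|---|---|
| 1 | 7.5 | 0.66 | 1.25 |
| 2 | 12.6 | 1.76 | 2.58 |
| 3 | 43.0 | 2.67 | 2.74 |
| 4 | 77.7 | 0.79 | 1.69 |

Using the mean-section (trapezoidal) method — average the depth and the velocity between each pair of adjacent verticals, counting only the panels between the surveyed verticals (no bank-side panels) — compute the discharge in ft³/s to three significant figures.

324 ft³/s

Panel 1-2: Δb = 5.1 ft, d̄ = (0.66+1.76)/2 = 1.21, v̄ = (1.25+2.58)/2 = 1.915 → q = 5.1×1.21×1.915 = 11.82 ft³/s
Panel 2-3: Δb = 30.4 ft, d̄ = (1.76+2.67)/2 = 2.215, v̄ = (2.58+2.74)/2 = 2.66 → q = 30.4×2.215×2.66 = 179.1 ft³/s
Panel 3-4: Δb = 34.7 ft, d̄ = (2.67+0.79)/2 = 1.73, v̄ = (2.74+1.69)/2 = 2.215 → q = 34.7×1.73×2.215 = 133.0 ft³/s
Q = Σ q = 323.9 ft³/s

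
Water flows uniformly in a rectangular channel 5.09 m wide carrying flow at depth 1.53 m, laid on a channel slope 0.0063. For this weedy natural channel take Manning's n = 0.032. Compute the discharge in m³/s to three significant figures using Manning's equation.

18.7 m³/s

A = b·y = 5.09 × 1.53 = 7.788 m²
P = b + 2y = 5.09 + 2×1.53 = 8.150 m
R = A/P = 7.788/8.150 = 0.9555 m
Q = (1/n)·A·R^(2/3)·S^(1/2) = (1/0.032) × 7.788 × 0.9555^(2/3) × 0.0063^(1/2) = 18.74 m³/s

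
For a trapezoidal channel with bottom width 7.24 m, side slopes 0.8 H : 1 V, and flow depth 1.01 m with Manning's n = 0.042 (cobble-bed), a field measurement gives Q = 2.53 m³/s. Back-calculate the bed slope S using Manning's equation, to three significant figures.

A = (b + z·y)·y = (7.24 + 0.8×1.01)×1.01 = 8.128 m²
P = b + 2y√(1+z²) = 7.24 + 2×1.01×√(1+0.8²) = 9.827 m
R = A/P = 8.128/9.827 = 0.8272 m
S = (Q·n / (1·A·R^(2/3)))² = (2.53×0.042 / (1×8.128×0.8812))² = 0.0002201

0.000220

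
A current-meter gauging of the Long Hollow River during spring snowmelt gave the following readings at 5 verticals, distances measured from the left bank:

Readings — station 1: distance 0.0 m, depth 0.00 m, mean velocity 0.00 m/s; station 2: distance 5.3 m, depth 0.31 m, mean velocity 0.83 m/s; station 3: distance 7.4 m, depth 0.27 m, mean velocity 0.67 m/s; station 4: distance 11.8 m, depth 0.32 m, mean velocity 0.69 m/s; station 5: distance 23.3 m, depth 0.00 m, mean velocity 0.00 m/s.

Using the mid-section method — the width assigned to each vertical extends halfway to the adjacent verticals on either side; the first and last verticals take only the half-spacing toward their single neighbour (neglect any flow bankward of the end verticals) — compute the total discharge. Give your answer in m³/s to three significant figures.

3.30 m³/s

w_2 = (7.4 − 0.0)/2 = 3.7 m; q_2 = 0.83 × 0.31 × 3.7 = 0.9520 m³/s
w_3 = (11.8 − 5.3)/2 = 3.25 m; q_3 = 0.67 × 0.27 × 3.25 = 0.5879 m³/s
w_4 = (23.3 − 7.4)/2 = 7.95 m; q_4 = 0.69 × 0.32 × 7.95 = 1.755 m³/s
Stations 1, 5 contribute zero (depth or velocity is 0).
Q = Σ qᵢ = 3.295 m³/s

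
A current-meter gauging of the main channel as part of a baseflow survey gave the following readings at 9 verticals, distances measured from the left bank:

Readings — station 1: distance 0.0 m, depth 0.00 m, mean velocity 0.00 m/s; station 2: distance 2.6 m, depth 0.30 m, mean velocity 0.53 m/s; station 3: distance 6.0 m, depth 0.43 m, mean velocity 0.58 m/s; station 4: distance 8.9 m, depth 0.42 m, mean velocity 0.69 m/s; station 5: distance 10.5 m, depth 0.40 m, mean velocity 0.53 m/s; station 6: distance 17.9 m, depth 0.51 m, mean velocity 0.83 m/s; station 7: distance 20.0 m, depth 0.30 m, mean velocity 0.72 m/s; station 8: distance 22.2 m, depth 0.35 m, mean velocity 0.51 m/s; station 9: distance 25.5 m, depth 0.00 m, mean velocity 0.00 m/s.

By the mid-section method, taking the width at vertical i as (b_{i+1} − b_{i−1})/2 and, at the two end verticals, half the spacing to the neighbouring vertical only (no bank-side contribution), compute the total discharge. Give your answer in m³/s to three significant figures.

5.83 m³/s

w_2 = (6.0 − 0.0)/2 = 3 m; q_2 = 0.53 × 0.30 × 3 = 0.4770 m³/s
w_3 = (8.9 − 2.6)/2 = 3.15 m; q_3 = 0.58 × 0.43 × 3.15 = 0.7856 m³/s
w_4 = (10.5 − 6.0)/2 = 2.25 m; q_4 = 0.69 × 0.42 × 2.25 = 0.6521 m³/s
w_5 = (17.9 − 8.9)/2 = 4.5 m; q_5 = 0.53 × 0.40 × 4.5 = 0.9540 m³/s
w_6 = (20.0 − 10.5)/2 = 4.75 m; q_6 = 0.83 × 0.51 × 4.75 = 2.011 m³/s
w_7 = (22.2 − 17.9)/2 = 2.15 m; q_7 = 0.72 × 0.30 × 2.15 = 0.4644 m³/s
w_8 = (25.5 − 20.0)/2 = 2.75 m; q_8 = 0.51 × 0.35 × 2.75 = 0.4909 m³/s
Stations 1, 9 contribute zero (depth or velocity is 0).
Q = Σ qᵢ = 5.835 m³/s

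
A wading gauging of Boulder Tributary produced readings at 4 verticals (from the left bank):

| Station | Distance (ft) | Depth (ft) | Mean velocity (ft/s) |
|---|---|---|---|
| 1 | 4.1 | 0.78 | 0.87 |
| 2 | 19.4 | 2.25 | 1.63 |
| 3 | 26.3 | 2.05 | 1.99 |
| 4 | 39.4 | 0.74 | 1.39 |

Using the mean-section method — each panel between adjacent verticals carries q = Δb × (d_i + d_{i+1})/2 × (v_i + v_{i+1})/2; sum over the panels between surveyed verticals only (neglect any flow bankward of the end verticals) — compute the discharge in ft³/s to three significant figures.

86.7 ft³/s

Panel 1-2: Δb = 15.3 ft, d̄ = (0.78+2.25)/2 = 1.515, v̄ = (0.87+1.63)/2 = 1.25 → q = 15.3×1.515×1.25 = 28.97 ft³/s
Panel 2-3: Δb = 6.9 ft, d̄ = (2.25+2.05)/2 = 2.15, v̄ = (1.63+1.99)/2 = 1.81 → q = 6.9×2.15×1.81 = 26.85 ft³/s
Panel 3-4: Δb = 13.1 ft, d̄ = (2.05+0.74)/2 = 1.395, v̄ = (1.99+1.39)/2 = 1.69 → q = 13.1×1.395×1.69 = 30.88 ft³/s
Q = Σ q = 86.71 ft³/s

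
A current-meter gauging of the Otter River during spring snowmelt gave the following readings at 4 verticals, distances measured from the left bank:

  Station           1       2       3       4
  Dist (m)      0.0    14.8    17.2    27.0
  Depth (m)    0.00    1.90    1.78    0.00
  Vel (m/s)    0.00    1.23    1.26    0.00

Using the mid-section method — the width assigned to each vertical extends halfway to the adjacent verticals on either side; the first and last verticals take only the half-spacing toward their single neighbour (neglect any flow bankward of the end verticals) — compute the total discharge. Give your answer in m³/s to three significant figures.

33.8 m³/s

w_2 = (17.2 − 0.0)/2 = 8.6 m; q_2 = 1.23 × 1.90 × 8.6 = 20.10 m³/s
w_3 = (27.0 − 14.8)/2 = 6.1 m; q_3 = 1.26 × 1.78 × 6.1 = 13.68 m³/s
Stations 1, 4 contribute zero (depth or velocity is 0).
Q = Σ qᵢ = 33.78 m³/s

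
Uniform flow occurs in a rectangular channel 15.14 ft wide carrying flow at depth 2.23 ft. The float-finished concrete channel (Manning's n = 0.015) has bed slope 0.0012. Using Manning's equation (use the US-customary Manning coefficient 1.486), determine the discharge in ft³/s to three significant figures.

A = b·y = 15.14 × 2.23 = 33.76 ft²
P = b + 2y = 15.14 + 2×2.23 = 19.60 ft
R = A/P = 33.76/19.60 = 1.723 ft
Q = (1.486/n)·A·R^(2/3)·S^(1/2) = (1.486/0.015) × 33.76 × 1.723^(2/3) × 0.0012^(1/2) = 166.5 ft³/s

166 ft³/s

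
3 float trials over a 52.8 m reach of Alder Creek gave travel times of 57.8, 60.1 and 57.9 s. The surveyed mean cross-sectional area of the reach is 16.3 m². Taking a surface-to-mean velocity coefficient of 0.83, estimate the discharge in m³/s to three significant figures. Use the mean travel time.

12.2 m³/s

t̄ = (57.8 + 60.1 + 57.9) / 3 = 58.6 s
v_surface = L / t̄ = 52.8 / 58.6 = 0.9010 m/s
v_mean = 0.83 × 0.9010 = 0.7478 m/s
Q = A × v_mean = 16.3 × 0.7478 = 12.19 m³/s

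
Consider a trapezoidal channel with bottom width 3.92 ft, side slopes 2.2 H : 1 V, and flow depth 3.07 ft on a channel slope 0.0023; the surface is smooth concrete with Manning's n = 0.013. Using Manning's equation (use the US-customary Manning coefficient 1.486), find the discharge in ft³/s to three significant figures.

261 ft³/s

A = (b + z·y)·y = (3.92 + 2.2×3.07)×3.07 = 32.77 ft²
P = b + 2y√(1+z²) = 3.92 + 2×3.07×√(1+2.2²) = 18.76 ft
R = A/P = 32.77/18.76 = 1.747 ft
Q = (1.486/n)·A·R^(2/3)·S^(1/2) = (1.486/0.013) × 32.77 × 1.747^(2/3) × 0.0023^(1/2) = 260.6 ft³/s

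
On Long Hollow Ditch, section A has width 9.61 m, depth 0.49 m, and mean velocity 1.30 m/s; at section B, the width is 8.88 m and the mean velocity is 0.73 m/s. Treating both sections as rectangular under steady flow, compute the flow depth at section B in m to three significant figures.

Q = A₁V₁ = (9.61×0.49) × 1.30 = 6.122 m³/s
d₂ = Q/(b₂ V₂) = 6.122/(8.88×0.73) = 0.9443 m

0.944 m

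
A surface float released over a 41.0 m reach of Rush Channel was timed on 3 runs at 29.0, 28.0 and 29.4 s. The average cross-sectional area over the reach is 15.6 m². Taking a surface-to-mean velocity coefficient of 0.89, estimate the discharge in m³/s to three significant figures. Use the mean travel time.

t̄ = (29.0 + 28.0 + 29.4) / 3 = 28.8 s
v_surface = L / t̄ = 41.0 / 28.8 = 1.424 m/s
v_mean = 0.89 × 1.424 = 1.267 m/s
Q = A × v_mean = 15.6 × 1.267 = 19.77 m³/s

19.8 m³/s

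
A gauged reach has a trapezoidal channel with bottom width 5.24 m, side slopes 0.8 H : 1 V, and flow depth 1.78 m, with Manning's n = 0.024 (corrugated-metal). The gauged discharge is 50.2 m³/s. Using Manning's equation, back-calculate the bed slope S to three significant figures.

0.00800

A = (b + z·y)·y = (5.24 + 0.8×1.78)×1.78 = 11.86 m²
P = b + 2y√(1+z²) = 5.24 + 2×1.78×√(1+0.8²) = 9.799 m
R = A/P = 11.86/9.799 = 1.211 m
S = (Q·n / (1·A·R^(2/3)))² = (50.2×0.024 / (1×11.86×1.136))² = 0.007996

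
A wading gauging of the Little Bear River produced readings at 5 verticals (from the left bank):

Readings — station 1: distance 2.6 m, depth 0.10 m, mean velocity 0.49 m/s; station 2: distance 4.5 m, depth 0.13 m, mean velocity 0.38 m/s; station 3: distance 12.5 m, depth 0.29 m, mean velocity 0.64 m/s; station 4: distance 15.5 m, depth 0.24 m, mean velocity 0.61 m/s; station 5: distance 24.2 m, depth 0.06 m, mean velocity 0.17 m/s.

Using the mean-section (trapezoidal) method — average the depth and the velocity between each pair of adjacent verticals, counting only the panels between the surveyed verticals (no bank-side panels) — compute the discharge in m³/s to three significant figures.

1.96 m³/s

Panel 1-2: Δb = 1.9 m, d̄ = (0.10+0.13)/2 = 0.115, v̄ = (0.49+0.38)/2 = 0.435 → q = 1.9×0.115×0.435 = 0.09505 m³/s
Panel 2-3: Δb = 8 m, d̄ = (0.13+0.29)/2 = 0.21, v̄ = (0.38+0.64)/2 = 0.51 → q = 8×0.21×0.51 = 0.8568 m³/s
Panel 3-4: Δb = 3 m, d̄ = (0.29+0.24)/2 = 0.265, v̄ = (0.64+0.61)/2 = 0.625 → q = 3×0.265×0.625 = 0.4969 m³/s
Panel 4-5: Δb = 8.7 m, d̄ = (0.24+0.06)/2 = 0.15, v̄ = (0.61+0.17)/2 = 0.39 → q = 8.7×0.15×0.39 = 0.5090 m³/s
Q = Σ q = 1.958 m³/s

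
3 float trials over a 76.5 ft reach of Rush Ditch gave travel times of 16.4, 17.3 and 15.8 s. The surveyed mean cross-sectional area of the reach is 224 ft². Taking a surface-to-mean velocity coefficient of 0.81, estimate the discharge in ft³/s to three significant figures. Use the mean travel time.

841 ft³/s

t̄ = (16.4 + 17.3 + 15.8) / 3 = 16.5 s
v_surface = L / t̄ = 76.5 / 16.5 = 4.636 ft/s
v_mean = 0.81 × 4.636 = 3.755 ft/s
Q = A × v_mean = 224 × 3.755 = 841.2 ft³/s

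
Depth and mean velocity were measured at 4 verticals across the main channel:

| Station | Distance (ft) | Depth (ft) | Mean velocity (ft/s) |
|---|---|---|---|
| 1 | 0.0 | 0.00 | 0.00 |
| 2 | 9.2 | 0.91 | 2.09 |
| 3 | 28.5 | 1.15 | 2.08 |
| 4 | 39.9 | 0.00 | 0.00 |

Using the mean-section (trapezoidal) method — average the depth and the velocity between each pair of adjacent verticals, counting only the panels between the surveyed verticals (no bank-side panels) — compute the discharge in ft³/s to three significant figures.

52.6 ft³/s

Panel 1-2: Δb = 9.2 ft, d̄ = (0.00+0.91)/2 = 0.455, v̄ = (0.00+2.09)/2 = 1.045 → q = 9.2×0.455×1.045 = 4.374 ft³/s
Panel 2-3: Δb = 19.3 ft, d̄ = (0.91+1.15)/2 = 1.03, v̄ = (2.09+2.08)/2 = 2.085 → q = 19.3×1.03×2.085 = 41.45 ft³/s
Panel 3-4: Δb = 11.4 ft, d̄ = (1.15+0.00)/2 = 0.575, v̄ = (2.08+0.00)/2 = 1.04 → q = 11.4×0.575×1.04 = 6.817 ft³/s
Q = Σ q = 52.64 ft³/s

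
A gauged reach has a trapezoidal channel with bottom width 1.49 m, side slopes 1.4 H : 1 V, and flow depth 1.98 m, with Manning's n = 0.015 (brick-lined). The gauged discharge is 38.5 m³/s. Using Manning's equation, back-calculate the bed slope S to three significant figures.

0.00458

A = (b + z·y)·y = (1.49 + 1.4×1.98)×1.98 = 8.439 m²
P = b + 2y√(1+z²) = 1.49 + 2×1.98×√(1+1.4²) = 8.303 m
R = A/P = 8.439/8.303 = 1.016 m
S = (Q·n / (1·A·R^(2/3)))² = (38.5×0.015 / (1×8.439×1.011))² = 0.004583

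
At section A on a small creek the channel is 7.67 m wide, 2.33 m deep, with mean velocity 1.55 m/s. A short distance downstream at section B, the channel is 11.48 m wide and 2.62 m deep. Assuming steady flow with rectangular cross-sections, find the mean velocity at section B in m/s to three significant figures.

0.921 m/s

Q = A₁V₁ = (7.67×2.33) × 1.55 = 27.70 m³/s
A₂ = 11.48 × 2.62 = 30.08 m²
V₂ = Q/A₂ = 27.70/30.08 = 0.9210 m/s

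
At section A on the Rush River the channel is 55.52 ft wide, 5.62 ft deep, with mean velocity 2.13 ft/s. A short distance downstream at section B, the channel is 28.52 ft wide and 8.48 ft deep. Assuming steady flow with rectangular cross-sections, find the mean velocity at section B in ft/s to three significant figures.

2.75 ft/s

Q = A₁V₁ = (55.52×5.62) × 2.13 = 664.6 ft³/s
A₂ = 28.52 × 8.48 = 241.8 ft²
V₂ = Q/A₂ = 664.6/241.8 = 2.748 ft/s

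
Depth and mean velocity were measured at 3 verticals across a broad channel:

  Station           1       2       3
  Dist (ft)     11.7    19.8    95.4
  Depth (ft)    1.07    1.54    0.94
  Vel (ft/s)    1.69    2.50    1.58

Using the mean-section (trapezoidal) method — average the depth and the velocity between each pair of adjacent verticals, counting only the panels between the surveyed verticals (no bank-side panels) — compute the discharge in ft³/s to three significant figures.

213 ft³/s

Panel 1-2: Δb = 8.1 ft, d̄ = (1.07+1.54)/2 = 1.305, v̄ = (1.69+2.50)/2 = 2.095 → q = 8.1×1.305×2.095 = 22.15 ft³/s
Panel 2-3: Δb = 75.6 ft, d̄ = (1.54+0.94)/2 = 1.24, v̄ = (2.50+1.58)/2 = 2.04 → q = 75.6×1.24×2.04 = 191.2 ft³/s
Q = Σ q = 213.4 ft³/s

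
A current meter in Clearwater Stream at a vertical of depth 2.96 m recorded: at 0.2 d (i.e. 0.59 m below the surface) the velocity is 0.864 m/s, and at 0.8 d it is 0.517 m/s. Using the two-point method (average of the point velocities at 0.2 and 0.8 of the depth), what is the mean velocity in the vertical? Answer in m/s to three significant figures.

v̄ = (0.864 + 0.517) / 2 = 0.6905 m/s

0.691 m/s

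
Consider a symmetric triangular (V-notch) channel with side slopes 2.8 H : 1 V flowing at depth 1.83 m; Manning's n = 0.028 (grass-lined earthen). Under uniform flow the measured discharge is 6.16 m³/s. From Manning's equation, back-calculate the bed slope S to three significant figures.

0.000413

A = z·y² = 2.8×1.83² = 9.377 m²
P = 2y√(1+z²) = 2×1.83×√(1+2.8²) = 10.88 m
R = A/P = 9.377/10.88 = 0.8617 m
S = (Q·n / (1·A·R^(2/3)))² = (6.16×0.028 / (1×9.377×0.9055))² = 0.0004126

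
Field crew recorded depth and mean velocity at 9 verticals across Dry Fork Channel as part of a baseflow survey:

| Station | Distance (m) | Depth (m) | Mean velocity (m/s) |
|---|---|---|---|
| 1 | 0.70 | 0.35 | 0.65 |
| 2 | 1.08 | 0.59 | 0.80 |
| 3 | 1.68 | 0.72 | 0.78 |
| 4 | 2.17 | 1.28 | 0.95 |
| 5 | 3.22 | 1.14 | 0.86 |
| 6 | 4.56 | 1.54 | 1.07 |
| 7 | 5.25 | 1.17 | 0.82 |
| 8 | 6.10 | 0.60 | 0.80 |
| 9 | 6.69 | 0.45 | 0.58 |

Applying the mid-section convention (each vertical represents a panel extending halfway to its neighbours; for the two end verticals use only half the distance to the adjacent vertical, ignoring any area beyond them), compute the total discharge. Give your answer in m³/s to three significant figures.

5.52 m³/s

w_1 = (1.08 − 0.70)/2 = 0.19 m; q_1 = 0.65 × 0.35 × 0.19 = 0.04323 m³/s
w_2 = (1.68 − 0.70)/2 = 0.49 m; q_2 = 0.80 × 0.59 × 0.49 = 0.2313 m³/s
w_3 = (2.17 − 1.08)/2 = 0.545 m; q_3 = 0.78 × 0.72 × 0.545 = 0.3061 m³/s
w_4 = (3.22 − 1.68)/2 = 0.77 m; q_4 = 0.95 × 1.28 × 0.77 = 0.9363 m³/s
w_5 = (4.56 − 2.17)/2 = 1.195 m; q_5 = 0.86 × 1.14 × 1.195 = 1.172 m³/s
w_6 = (5.25 − 3.22)/2 = 1.015 m; q_6 = 1.07 × 1.54 × 1.015 = 1.673 m³/s
w_7 = (6.10 − 4.56)/2 = 0.77 m; q_7 = 0.82 × 1.17 × 0.77 = 0.7387 m³/s
w_8 = (6.69 − 5.25)/2 = 0.72 m; q_8 = 0.80 × 0.60 × 0.72 = 0.3456 m³/s
w_9 = (6.69 − 6.10)/2 = 0.295 m; q_9 = 0.58 × 0.45 × 0.295 = 0.07700 m³/s
Q = Σ qᵢ = 5.522 m³/s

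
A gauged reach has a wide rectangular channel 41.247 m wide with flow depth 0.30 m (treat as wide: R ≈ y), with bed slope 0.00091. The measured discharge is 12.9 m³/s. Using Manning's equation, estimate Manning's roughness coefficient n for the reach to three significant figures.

A = b·y = 41.247 × 0.30 = 12.37 m²
Wide channel: R ≈ y = 0.30 m
n = (1/Q)·A·R^(2/3)·S^(1/2) = (1/12.9) × 12.37 × 0.4481 × 0.03017 = 0.01297

0.0130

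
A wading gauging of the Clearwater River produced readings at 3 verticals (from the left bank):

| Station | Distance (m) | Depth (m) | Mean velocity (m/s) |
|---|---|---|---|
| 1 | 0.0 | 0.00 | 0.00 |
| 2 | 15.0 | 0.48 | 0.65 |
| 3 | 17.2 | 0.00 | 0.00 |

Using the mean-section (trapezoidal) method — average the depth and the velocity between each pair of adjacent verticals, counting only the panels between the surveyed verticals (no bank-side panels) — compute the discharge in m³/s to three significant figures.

Panel 1-2: Δb = 15 m, d̄ = (0.00+0.48)/2 = 0.24, v̄ = (0.00+0.65)/2 = 0.325 → q = 15×0.24×0.325 = 1.170 m³/s
Panel 2-3: Δb = 2.2 m, d̄ = (0.48+0.00)/2 = 0.24, v̄ = (0.65+0.00)/2 = 0.325 → q = 2.2×0.24×0.325 = 0.1716 m³/s
Q = Σ q = 1.342 m³/s

1.34 m³/s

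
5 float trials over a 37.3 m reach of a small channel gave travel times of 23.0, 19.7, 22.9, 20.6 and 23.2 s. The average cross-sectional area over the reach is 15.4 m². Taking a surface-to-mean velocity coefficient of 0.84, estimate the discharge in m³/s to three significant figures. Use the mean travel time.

22.1 m³/s

t̄ = (23.0 + 19.7 + 22.9 + 20.6 + 23.2) / 5 = 21.88 s
v_surface = L / t̄ = 37.3 / 21.88 = 1.705 m/s
v_mean = 0.84 × 1.705 = 1.432 m/s
Q = A × v_mean = 15.4 × 1.432 = 22.05 m³/s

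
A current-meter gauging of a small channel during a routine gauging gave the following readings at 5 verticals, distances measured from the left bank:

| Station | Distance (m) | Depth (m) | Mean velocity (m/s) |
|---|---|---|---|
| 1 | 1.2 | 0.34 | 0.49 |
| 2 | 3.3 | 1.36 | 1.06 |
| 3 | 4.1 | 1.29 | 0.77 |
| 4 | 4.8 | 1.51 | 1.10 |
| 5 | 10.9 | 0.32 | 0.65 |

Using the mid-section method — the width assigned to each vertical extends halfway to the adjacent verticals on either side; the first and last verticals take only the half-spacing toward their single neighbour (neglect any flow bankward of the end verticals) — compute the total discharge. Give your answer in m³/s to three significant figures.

w_1 = (3.3 − 1.2)/2 = 1.05 m; q_1 = 0.49 × 0.34 × 1.05 = 0.1749 m³/s
w_2 = (4.1 − 1.2)/2 = 1.45 m; q_2 = 1.06 × 1.36 × 1.45 = 2.090 m³/s
w_3 = (4.8 − 3.3)/2 = 0.75 m; q_3 = 0.77 × 1.29 × 0.75 = 0.7450 m³/s
w_4 = (10.9 − 4.1)/2 = 3.4 m; q_4 = 1.10 × 1.51 × 3.4 = 5.647 m³/s
w_5 = (10.9 − 4.8)/2 = 3.05 m; q_5 = 0.65 × 0.32 × 3.05 = 0.6344 m³/s
Q = Σ qᵢ = 9.292 m³/s

9.29 m³/s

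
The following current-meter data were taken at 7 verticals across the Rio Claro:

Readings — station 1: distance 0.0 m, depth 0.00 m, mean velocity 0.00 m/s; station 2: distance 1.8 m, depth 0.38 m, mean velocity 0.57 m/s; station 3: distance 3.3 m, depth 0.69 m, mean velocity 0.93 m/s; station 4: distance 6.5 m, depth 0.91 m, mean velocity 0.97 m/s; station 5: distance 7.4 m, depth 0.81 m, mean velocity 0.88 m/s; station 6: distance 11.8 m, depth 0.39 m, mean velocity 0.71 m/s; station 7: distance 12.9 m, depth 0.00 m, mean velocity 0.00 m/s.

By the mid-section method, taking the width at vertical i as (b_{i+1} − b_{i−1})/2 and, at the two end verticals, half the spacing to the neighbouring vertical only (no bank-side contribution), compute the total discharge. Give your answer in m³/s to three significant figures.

6.33 m³/s

w_2 = (3.3 − 0.0)/2 = 1.65 m; q_2 = 0.57 × 0.38 × 1.65 = 0.3574 m³/s
w_3 = (6.5 − 1.8)/2 = 2.35 m; q_3 = 0.93 × 0.69 × 2.35 = 1.508 m³/s
w_4 = (7.4 − 3.3)/2 = 2.05 m; q_4 = 0.97 × 0.91 × 2.05 = 1.810 m³/s
w_5 = (11.8 − 6.5)/2 = 2.65 m; q_5 = 0.88 × 0.81 × 2.65 = 1.889 m³/s
w_6 = (12.9 − 7.4)/2 = 2.75 m; q_6 = 0.71 × 0.39 × 2.75 = 0.7615 m³/s
Stations 1, 7 contribute zero (depth or velocity is 0).
Q = Σ qᵢ = 6.325 m³/s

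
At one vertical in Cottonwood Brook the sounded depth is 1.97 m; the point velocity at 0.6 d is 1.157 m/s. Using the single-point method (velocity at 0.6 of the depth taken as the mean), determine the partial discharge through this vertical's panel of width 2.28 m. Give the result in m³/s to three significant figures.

5.20 m³/s

v̄ = v₀.₆ = 1.157 m/s
q = v̄ × d × w = 1.157 × 1.97 × 2.28 = 5.197 m³/s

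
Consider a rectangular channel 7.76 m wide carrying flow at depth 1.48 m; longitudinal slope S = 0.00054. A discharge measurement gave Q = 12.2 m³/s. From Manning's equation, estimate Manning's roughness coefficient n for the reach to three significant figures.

A = b·y = 7.76 × 1.48 = 11.48 m²
P = b + 2y = 7.76 + 2×1.48 = 10.72 m
R = A/P = 11.48/10.72 = 1.071 m
n = (1/Q)·A·R^(2/3)·S^(1/2) = (1/12.2) × 11.48 × 1.047 × 0.02324 = 0.02290

0.0229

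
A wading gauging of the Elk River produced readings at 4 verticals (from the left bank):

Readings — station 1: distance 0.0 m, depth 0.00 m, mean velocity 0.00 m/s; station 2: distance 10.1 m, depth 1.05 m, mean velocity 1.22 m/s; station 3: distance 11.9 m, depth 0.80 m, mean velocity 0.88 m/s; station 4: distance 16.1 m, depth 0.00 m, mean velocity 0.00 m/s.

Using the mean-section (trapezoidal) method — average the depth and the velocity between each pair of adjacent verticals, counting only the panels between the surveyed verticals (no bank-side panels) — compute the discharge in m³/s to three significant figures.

Panel 1-2: Δb = 10.1 m, d̄ = (0.00+1.05)/2 = 0.525, v̄ = (0.00+1.22)/2 = 0.61 → q = 10.1×0.525×0.61 = 3.235 m³/s
Panel 2-3: Δb = 1.8 m, d̄ = (1.05+0.80)/2 = 0.925, v̄ = (1.22+0.88)/2 = 1.05 → q = 1.8×0.925×1.05 = 1.748 m³/s
Panel 3-4: Δb = 4.2 m, d̄ = (0.80+0.00)/2 = 0.4, v̄ = (0.88+0.00)/2 = 0.44 → q = 4.2×0.4×0.44 = 0.7392 m³/s
Q = Σ q = 5.722 m³/s

5.72 m³/s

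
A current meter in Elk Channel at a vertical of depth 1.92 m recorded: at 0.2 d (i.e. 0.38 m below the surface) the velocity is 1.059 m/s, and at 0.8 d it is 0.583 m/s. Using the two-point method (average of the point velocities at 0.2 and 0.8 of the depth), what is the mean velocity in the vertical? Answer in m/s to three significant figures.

0.821 m/s

v̄ = (1.059 + 0.583) / 2 = 0.8210 m/s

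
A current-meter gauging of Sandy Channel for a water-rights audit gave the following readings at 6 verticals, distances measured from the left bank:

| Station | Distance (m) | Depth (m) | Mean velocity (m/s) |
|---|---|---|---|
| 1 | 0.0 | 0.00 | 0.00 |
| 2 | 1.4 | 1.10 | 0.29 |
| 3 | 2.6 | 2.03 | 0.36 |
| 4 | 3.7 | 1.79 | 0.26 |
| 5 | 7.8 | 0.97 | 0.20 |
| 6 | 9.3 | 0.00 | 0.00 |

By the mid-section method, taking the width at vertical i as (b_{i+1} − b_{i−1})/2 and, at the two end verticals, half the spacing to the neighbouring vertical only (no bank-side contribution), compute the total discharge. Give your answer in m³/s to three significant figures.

3.01 m³/s

w_2 = (2.6 − 0.0)/2 = 1.3 m; q_2 = 0.29 × 1.10 × 1.3 = 0.4147 m³/s
w_3 = (3.7 − 1.4)/2 = 1.15 m; q_3 = 0.36 × 2.03 × 1.15 = 0.8404 m³/s
w_4 = (7.8 − 2.6)/2 = 2.6 m; q_4 = 0.26 × 1.79 × 2.6 = 1.210 m³/s
w_5 = (9.3 − 3.7)/2 = 2.8 m; q_5 = 0.20 × 0.97 × 2.8 = 0.5432 m³/s
Stations 1, 6 contribute zero (depth or velocity is 0).
Q = Σ qᵢ = 3.008 m³/s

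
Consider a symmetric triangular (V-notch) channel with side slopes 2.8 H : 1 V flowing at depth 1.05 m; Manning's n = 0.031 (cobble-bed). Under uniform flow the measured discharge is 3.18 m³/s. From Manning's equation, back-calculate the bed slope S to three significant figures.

A = z·y² = 2.8×1.05² = 3.087 m²
P = 2y√(1+z²) = 2×1.05×√(1+2.8²) = 6.244 m
R = A/P = 3.087/6.244 = 0.4944 m
S = (Q·n / (1·A·R^(2/3)))² = (3.18×0.031 / (1×3.087×0.6253))² = 0.002608

0.00261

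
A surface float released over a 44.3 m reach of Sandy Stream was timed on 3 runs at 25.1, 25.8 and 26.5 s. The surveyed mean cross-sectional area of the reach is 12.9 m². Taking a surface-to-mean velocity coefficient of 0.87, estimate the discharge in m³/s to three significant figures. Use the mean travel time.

19.3 m³/s

t̄ = (25.1 + 25.8 + 26.5) / 3 = 25.8 s
v_surface = L / t̄ = 44.3 / 25.8 = 1.717 m/s
v_mean = 0.87 × 1.717 = 1.494 m/s
Q = A × v_mean = 12.9 × 1.494 = 19.27 m³/s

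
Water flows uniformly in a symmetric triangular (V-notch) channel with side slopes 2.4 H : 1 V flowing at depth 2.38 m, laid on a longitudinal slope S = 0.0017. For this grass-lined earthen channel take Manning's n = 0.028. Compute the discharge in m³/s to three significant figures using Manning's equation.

A = z·y² = 2.4×2.38² = 13.59 m²
P = 2y√(1+z²) = 2×2.38×√(1+2.4²) = 12.38 m
R = A/P = 13.59/12.38 = 1.098 m
Q = (1/n)·A·R^(2/3)·S^(1/2) = (1/0.028) × 13.59 × 1.098^(2/3) × 0.0017^(1/2) = 21.31 m³/s

21.3 m³/s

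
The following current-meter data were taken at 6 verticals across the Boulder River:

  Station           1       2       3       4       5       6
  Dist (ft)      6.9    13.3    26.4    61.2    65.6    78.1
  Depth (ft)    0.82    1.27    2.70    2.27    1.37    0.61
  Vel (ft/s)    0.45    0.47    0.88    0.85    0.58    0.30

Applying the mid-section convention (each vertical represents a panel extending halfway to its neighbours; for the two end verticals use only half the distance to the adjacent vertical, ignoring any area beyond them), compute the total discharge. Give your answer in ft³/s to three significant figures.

w_1 = (13.3 − 6.9)/2 = 3.2 ft; q_1 = 0.45 × 0.82 × 3.2 = 1.181 ft³/s
w_2 = (26.4 − 6.9)/2 = 9.75 ft; q_2 = 0.47 × 1.27 × 9.75 = 5.820 ft³/s
w_3 = (61.2 − 13.3)/2 = 23.95 ft; q_3 = 0.88 × 2.70 × 23.95 = 56.91 ft³/s
w_4 = (65.6 − 26.4)/2 = 19.6 ft; q_4 = 0.85 × 2.27 × 19.6 = 37.82 ft³/s
w_5 = (78.1 − 61.2)/2 = 8.45 ft; q_5 = 0.58 × 1.37 × 8.45 = 6.714 ft³/s
w_6 = (78.1 − 65.6)/2 = 6.25 ft; q_6 = 0.30 × 0.61 × 6.25 = 1.144 ft³/s
Q = Σ qᵢ = 109.6 ft³/s

110 ft³/s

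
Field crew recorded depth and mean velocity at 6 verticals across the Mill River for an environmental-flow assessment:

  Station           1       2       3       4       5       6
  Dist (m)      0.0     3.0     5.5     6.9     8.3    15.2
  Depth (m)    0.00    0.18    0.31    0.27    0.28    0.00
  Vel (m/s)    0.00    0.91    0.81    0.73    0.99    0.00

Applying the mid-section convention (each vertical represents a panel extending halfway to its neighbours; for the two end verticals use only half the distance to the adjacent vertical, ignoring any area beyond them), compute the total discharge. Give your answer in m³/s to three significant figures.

w_2 = (5.5 − 0.0)/2 = 2.75 m; q_2 = 0.91 × 0.18 × 2.75 = 0.4505 m³/s
w_3 = (6.9 − 3.0)/2 = 1.95 m; q_3 = 0.81 × 0.31 × 1.95 = 0.4896 m³/s
w_4 = (8.3 − 5.5)/2 = 1.4 m; q_4 = 0.73 × 0.27 × 1.4 = 0.2759 m³/s
w_5 = (15.2 − 6.9)/2 = 4.15 m; q_5 = 0.99 × 0.28 × 4.15 = 1.150 m³/s
Stations 1, 6 contribute zero (depth or velocity is 0).
Q = Σ qᵢ = 2.366 m³/s

2.37 m³/s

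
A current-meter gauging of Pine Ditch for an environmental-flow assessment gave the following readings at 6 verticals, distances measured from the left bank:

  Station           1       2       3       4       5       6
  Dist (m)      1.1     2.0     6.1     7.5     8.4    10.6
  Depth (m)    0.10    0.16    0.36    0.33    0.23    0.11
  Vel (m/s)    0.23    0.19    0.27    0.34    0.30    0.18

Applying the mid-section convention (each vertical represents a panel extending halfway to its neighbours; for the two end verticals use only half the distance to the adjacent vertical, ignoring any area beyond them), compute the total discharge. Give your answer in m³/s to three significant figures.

0.611 m³/s

w_1 = (2.0 − 1.1)/2 = 0.45 m; q_1 = 0.23 × 0.10 × 0.45 = 0.01035 m³/s
w_2 = (6.1 − 1.1)/2 = 2.5 m; q_2 = 0.19 × 0.16 × 2.5 = 0.07600 m³/s
w_3 = (7.5 − 2.0)/2 = 2.75 m; q_3 = 0.27 × 0.36 × 2.75 = 0.2673 m³/s
w_4 = (8.4 − 6.1)/2 = 1.15 m; q_4 = 0.34 × 0.33 × 1.15 = 0.1290 m³/s
w_5 = (10.6 − 7.5)/2 = 1.55 m; q_5 = 0.30 × 0.23 × 1.55 = 0.1070 m³/s
w_6 = (10.6 − 8.4)/2 = 1.1 m; q_6 = 0.18 × 0.11 × 1.1 = 0.02178 m³/s
Q = Σ qᵢ = 0.6114 m³/s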